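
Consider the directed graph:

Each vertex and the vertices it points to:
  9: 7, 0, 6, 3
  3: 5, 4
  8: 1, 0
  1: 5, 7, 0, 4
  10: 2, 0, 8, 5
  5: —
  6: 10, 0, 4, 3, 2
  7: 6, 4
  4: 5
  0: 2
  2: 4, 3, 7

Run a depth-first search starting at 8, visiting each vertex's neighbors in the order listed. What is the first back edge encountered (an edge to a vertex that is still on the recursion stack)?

2->7

DFS from 8 (visiting each vertex's neighbors in the order listed); mark gray on enter, black on exit:
8 gray
  1 gray
    5 gray
    5 black
    7 gray
      6 gray
        10 gray
          2 gray
            4 gray
              4→5: 5 black — skip
            4 black
            3 gray
              3→5: 5 black — skip
              3→4: 4 black — skip
            3 black
            2→7: 7 is gray → back edge
First back edge: 2 → 7.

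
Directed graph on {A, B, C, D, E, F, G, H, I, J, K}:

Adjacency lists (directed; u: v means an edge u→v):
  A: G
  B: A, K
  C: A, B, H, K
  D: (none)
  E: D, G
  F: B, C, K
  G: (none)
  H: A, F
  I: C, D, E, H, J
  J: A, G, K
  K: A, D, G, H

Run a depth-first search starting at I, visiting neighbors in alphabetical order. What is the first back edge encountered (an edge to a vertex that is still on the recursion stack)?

DFS from I (visiting neighbors in alphabetical order); mark gray on enter, black on exit:
I gray
  C gray
    A gray
      G gray
      G black
    A black
    B gray
      B→A: A black — skip
      K gray
        K→A: A black — skip
        D gray
        D black
        K→G: G black — skip
        H gray
          H→A: A black — skip
          F gray
            F→B: B is gray → back edge
First back edge: F → B.

F→B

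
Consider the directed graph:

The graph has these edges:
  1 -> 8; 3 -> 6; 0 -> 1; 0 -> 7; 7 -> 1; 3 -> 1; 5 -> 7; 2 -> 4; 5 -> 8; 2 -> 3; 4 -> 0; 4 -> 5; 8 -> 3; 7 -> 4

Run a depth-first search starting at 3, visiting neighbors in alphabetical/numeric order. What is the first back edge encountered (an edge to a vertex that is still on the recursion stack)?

8→3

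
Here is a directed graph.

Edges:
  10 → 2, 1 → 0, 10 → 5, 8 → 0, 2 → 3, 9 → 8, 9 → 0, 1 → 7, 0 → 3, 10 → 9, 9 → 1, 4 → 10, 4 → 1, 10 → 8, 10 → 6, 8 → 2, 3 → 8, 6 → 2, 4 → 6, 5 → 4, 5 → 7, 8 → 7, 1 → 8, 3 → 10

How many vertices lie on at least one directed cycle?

10

A vertex is on a directed cycle iff it belongs to a strongly connected component of size ≥ 2 (or has a self-loop).
The vertices on cycles are {0, 1, 2, 3, 4, 5, 6, 8, 9, 10} — 10 in total.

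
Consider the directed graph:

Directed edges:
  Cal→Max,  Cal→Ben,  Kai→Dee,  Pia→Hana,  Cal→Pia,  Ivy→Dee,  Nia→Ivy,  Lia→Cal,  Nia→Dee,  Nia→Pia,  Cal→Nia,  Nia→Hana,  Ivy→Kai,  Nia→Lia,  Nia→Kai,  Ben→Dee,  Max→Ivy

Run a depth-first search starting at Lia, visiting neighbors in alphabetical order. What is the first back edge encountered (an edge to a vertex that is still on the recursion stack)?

Nia→Lia

DFS from Lia (visiting neighbors in alphabetical order); mark gray on enter, black on exit:
Lia gray
  Cal gray
    Ben gray
      Dee gray
      Dee black
    Ben black
    Max gray
      Ivy gray
        Ivy→Dee: Dee black — skip
        Kai gray
          Kai→Dee: Dee black — skip
        Kai black
      Ivy black
    Max black
    Nia gray
      Nia→Dee: Dee black — skip
      Hana gray
      Hana black
      Nia→Ivy: Ivy black — skip
      Nia→Kai: Kai black — skip
      Nia→Lia: Lia is gray → back edge
First back edge: Nia → Lia.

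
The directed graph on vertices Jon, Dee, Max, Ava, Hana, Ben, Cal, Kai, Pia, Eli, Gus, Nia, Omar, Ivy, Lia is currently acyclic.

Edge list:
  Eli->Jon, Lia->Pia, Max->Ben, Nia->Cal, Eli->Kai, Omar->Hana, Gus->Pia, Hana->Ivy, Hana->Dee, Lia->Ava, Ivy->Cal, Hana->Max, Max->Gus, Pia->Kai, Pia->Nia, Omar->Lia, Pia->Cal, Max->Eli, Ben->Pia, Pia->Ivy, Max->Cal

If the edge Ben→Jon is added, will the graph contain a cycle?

No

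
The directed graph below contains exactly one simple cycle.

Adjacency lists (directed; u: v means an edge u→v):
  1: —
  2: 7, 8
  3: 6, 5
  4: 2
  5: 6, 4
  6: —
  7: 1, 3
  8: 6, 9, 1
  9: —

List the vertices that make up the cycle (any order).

DFS with gray/black marking from 4:
4 gray
  2 gray
    7 gray
      1 gray
      1 black
      3 gray
        6 gray
        6 black
        5 gray
          5→6: 6 black — skip
          5→4: 4 is gray → back edge
Back edge closes the cycle 4 → 2 → 7 → 3 → 5 → 4; its vertices are {2, 3, 4, 5, 7}.

2, 3, 4, 5, 7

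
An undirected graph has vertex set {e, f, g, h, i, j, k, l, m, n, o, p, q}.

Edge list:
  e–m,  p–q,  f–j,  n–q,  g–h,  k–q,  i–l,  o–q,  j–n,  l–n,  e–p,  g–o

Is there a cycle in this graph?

No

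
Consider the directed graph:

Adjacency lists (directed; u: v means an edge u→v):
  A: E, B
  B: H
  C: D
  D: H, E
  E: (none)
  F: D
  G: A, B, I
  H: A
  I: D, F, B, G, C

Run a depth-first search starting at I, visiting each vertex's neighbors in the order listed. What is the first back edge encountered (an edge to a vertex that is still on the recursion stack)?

B->H

DFS from I (visiting each vertex's neighbors in the order listed); mark gray on enter, black on exit:
I gray
  D gray
    H gray
      A gray
        E gray
        E black
        B gray
          B→H: H is gray → back edge
First back edge: B → H.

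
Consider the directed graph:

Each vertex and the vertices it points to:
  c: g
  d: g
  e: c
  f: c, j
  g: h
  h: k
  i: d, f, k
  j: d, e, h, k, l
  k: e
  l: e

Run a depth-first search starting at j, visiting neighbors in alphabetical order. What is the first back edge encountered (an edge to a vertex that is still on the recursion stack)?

c→g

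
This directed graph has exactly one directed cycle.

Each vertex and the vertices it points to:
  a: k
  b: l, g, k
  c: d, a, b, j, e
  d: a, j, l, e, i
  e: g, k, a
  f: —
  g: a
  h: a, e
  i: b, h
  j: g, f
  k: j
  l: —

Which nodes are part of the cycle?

DFS with gray/black marking from j:
j gray
  g gray
    a gray
      k gray
        k→j: j is gray → back edge
Back edge closes the cycle j → g → a → k → j; its vertices are {a, g, j, k}.

a, g, j, k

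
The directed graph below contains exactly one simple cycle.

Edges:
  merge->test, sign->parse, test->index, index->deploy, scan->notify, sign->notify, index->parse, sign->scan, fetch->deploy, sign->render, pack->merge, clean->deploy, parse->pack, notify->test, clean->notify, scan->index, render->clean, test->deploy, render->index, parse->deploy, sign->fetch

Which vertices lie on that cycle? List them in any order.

DFS with gray/black marking from parse:
parse gray
  deploy gray
  deploy black
  pack gray
    merge gray
      test gray
        test→deploy: deploy black — skip
        index gray
          index→deploy: deploy black — skip
          index→parse: parse is gray → back edge
Back edge closes the cycle parse → pack → merge → test → index → parse; its vertices are {pack, test, index, merge, parse}.

pack, test, index, merge, parse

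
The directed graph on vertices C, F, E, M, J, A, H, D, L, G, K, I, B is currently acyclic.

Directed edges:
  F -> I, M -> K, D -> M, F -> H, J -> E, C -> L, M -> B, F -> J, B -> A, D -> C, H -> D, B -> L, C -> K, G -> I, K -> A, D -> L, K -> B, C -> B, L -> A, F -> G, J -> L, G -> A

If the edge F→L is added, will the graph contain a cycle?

No

Adding F→L creates a cycle iff L can already reach F.
Explore from L: no path reaches F. The graph stays acyclic.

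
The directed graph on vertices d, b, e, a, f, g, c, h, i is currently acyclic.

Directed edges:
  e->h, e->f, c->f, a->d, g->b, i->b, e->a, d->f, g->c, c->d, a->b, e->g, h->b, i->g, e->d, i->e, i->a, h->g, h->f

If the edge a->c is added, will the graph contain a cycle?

No

Adding a→c creates a cycle iff c can already reach a.
Explore from c: no path reaches a. The graph stays acyclic.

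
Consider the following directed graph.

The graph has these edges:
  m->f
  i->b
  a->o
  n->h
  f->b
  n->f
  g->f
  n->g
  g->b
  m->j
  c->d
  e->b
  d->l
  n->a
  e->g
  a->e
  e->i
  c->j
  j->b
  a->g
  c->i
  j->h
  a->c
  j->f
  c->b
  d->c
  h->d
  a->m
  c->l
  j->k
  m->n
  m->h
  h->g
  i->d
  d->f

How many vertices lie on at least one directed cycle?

8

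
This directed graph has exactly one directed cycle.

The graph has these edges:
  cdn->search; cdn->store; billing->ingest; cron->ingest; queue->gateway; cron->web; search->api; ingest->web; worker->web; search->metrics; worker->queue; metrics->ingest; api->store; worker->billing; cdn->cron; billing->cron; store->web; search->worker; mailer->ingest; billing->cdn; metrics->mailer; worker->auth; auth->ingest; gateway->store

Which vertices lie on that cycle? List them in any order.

DFS with gray/black marking from search:
search gray
  metrics gray
    mailer gray
      ingest gray
        web gray
        web black
      ingest black
    mailer black
    metrics→ingest: ingest black — skip
  metrics black
  api gray
    store gray
      store→web: web black — skip
    store black
  api black
  worker gray
    worker→web: web black — skip
    billing gray
      billing→ingest: ingest black — skip
      cron gray
        cron→web: web black — skip
        cron→ingest: ingest black — skip
      cron black
      cdn gray
        cdn→store: store black — skip
        cdn→cron: cron black — skip
        cdn→search: search is gray → back edge
Back edge closes the cycle search → worker → billing → cdn → search; its vertices are {cdn, search, worker, billing}.

cdn, search, worker, billing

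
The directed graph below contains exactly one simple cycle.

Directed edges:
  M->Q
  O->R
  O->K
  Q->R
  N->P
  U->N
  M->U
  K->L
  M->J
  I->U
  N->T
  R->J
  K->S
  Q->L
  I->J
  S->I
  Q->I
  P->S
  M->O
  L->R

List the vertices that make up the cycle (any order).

DFS with gray/black marking from U:
U gray
  N gray
    T gray
    T black
    P gray
      S gray
        I gray
          I→U: U is gray → back edge
Back edge closes the cycle U → N → P → S → I → U; its vertices are {I, N, P, S, U}.

I, N, P, S, U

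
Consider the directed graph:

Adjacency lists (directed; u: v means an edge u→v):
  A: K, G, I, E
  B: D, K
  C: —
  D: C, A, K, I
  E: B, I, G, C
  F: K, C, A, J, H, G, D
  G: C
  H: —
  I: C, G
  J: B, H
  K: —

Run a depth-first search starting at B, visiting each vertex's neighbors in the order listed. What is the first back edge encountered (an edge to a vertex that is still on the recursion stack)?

DFS from B (visiting each vertex's neighbors in the order listed); mark gray on enter, black on exit:
B gray
  D gray
    C gray
    C black
    A gray
      K gray
      K black
      G gray
        G→C: C black — skip
      G black
      I gray
        I→C: C black — skip
        I→G: G black — skip
      I black
      E gray
        E→B: B is gray → back edge
First back edge: E → B.

E→B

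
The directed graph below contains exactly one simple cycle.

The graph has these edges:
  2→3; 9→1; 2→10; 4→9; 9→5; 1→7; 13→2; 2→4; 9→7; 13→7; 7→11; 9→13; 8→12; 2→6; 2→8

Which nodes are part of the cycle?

DFS with gray/black marking from 2:
2 gray
  4 gray
    9 gray
      13 gray
        13→2: 2 is gray → back edge
Back edge closes the cycle 2 → 4 → 9 → 13 → 2; its vertices are {2, 4, 9, 13}.

2, 4, 9, 13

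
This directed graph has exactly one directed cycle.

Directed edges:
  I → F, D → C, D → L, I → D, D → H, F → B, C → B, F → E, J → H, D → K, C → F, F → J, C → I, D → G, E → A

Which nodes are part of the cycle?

C, D, I

DFS with gray/black marking from C:
C gray
  B gray
  B black
  I gray
    F gray
      F→B: B black — skip
      E gray
        A gray
        A black
      E black
      J gray
        H gray
        H black
      J black
    F black
    D gray
      D→C: C is gray → back edge
Back edge closes the cycle C → I → D → C; its vertices are {C, D, I}.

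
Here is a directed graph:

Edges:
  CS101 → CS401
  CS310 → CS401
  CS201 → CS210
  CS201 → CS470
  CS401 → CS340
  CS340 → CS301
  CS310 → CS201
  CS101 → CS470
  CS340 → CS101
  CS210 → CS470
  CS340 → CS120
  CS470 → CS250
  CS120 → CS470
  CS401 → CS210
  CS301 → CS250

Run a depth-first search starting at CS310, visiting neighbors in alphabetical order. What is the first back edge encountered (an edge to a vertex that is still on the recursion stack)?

CS101->CS401

DFS from CS310 (visiting neighbors in alphabetical order); mark gray on enter, black on exit:
CS310 gray
  CS201 gray
    CS210 gray
      CS470 gray
        CS250 gray
        CS250 black
      CS470 black
    CS210 black
    CS201→CS470: CS470 black — skip
  CS201 black
  CS401 gray
    CS401→CS210: CS210 black — skip
    CS340 gray
      CS101 gray
        CS101→CS401: CS401 is gray → back edge
First back edge: CS101 → CS401.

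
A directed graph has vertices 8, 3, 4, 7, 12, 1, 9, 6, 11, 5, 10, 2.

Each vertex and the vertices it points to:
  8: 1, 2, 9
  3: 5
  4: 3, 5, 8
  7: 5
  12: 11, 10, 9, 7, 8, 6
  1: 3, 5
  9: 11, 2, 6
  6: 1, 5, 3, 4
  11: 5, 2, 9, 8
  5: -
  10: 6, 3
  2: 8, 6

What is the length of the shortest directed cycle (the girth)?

For each vertex v, BFS finds the shortest path from v back to v.
The shortest such closed walk is 11 → 9 → 11, length 2.

2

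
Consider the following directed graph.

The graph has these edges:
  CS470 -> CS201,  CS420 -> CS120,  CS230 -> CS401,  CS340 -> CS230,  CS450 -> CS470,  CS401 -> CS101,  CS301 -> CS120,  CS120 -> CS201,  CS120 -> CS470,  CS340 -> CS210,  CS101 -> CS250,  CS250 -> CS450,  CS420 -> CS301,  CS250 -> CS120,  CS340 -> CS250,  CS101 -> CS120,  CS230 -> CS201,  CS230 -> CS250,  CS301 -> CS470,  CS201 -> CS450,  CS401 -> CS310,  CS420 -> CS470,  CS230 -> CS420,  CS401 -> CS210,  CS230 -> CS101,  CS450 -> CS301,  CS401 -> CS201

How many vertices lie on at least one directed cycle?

A vertex is on a directed cycle iff it belongs to a strongly connected component of size ≥ 2 (or has a self-loop).
The vertices on cycles are {CS120, CS201, CS301, CS450, CS470} — 5 in total.

5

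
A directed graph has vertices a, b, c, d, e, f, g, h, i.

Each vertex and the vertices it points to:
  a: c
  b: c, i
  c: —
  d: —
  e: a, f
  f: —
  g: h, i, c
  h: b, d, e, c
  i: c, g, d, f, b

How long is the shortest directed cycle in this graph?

2

For each vertex v, BFS finds the shortest path from v back to v.
The shortest such closed walk is g → i → g, length 2.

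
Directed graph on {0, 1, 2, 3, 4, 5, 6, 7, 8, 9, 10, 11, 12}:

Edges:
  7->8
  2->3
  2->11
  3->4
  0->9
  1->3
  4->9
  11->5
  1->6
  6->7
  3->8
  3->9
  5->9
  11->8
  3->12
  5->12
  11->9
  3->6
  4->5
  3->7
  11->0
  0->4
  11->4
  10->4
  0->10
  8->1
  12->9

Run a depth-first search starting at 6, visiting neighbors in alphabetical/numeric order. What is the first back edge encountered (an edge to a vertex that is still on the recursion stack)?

DFS from 6 (visiting neighbors in alphabetical/numeric order); mark gray on enter, black on exit:
6 gray
  7 gray
    8 gray
      1 gray
        3 gray
          4 gray
            5 gray
              9 gray
              9 black
              12 gray
                12→9: 9 black — skip
              12 black
            5 black
            4→9: 9 black — skip
          4 black
          3→6: 6 is gray → back edge
First back edge: 3 → 6.

3→6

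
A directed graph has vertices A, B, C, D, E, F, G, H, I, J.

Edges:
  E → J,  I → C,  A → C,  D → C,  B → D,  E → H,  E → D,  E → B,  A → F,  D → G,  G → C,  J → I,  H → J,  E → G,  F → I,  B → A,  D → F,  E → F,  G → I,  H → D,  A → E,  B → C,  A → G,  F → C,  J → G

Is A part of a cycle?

A is on a cycle iff A can reach itself via ≥1 edge.
A → E → B → A — yes.

Yes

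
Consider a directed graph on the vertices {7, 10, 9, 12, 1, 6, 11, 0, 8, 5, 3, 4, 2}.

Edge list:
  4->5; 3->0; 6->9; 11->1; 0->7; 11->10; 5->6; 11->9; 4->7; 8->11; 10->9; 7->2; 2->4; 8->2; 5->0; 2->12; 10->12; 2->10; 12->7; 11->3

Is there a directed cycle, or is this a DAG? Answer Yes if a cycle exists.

DFS with white/gray/black marking, starting from 11:
11 gray
  3 gray
    0 gray
      7 gray
        2 gray
          10 gray
            9 gray
            9 black
            12 gray
              12→7: 7 is gray → back edge
Back edge found, so a cycle exists: 7 → 2 → 10 → 12 → 7.

Yes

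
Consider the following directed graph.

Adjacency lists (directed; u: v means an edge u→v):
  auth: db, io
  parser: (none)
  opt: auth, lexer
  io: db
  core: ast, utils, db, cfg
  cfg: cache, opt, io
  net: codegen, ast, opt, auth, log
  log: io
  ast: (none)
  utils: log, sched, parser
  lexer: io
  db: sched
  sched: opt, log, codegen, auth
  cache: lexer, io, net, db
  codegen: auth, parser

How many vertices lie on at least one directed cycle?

A vertex is on a directed cycle iff it belongs to a strongly connected component of size ≥ 2 (or has a self-loop).
The vertices on cycles are {db, io, log, opt, auth, lexer, sched, codegen} — 8 in total.

8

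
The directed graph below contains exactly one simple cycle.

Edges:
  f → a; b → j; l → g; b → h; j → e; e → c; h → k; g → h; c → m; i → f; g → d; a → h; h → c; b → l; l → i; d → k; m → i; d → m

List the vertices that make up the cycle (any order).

a, c, f, h, i, m

DFS with gray/black marking from m:
m gray
  i gray
    f gray
      a gray
        h gray
          c gray
            c→m: m is gray → back edge
Back edge closes the cycle m → i → f → a → h → c → m; its vertices are {a, c, f, h, i, m}.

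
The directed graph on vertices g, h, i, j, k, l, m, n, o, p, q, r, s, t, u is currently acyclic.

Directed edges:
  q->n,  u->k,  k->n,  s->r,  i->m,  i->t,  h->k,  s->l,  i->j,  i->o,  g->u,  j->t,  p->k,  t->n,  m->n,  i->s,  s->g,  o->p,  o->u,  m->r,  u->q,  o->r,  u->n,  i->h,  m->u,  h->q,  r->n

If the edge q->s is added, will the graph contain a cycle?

Yes

Adding q→s creates a cycle iff s can already reach q.
Path from s: s → g → u → q.
So s → … → q → s is a cycle.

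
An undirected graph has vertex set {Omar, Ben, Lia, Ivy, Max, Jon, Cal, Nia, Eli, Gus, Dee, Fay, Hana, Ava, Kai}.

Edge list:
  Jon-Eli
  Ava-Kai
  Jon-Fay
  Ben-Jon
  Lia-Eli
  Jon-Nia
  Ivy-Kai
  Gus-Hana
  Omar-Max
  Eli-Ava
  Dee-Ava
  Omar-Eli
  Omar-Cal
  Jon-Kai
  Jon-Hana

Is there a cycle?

Yes

DFS, tracking each vertex's parent; an edge to a visited non-parent vertex closes a cycle.
Start from Nia:
visit Nia (parent –)
  visit Jon (parent Nia)
    visit Ben (parent Jon)
      Ben–Jon: parent, skip
    visit Fay (parent Jon)
      Fay–Jon: parent, skip
    visit Hana (parent Jon)
      visit Gus (parent Hana)
        Gus–Hana: parent, skip
      Hana–Jon: parent, skip
    visit Eli (parent Jon)
      visit Ava (parent Eli)
        Ava–Eli: parent, skip
        visit Dee (parent Ava)
          Dee–Ava: parent, skip
        visit Kai (parent Ava)
          visit Ivy (parent Kai)
            Ivy–Kai: parent, skip
          Kai–Jon: Jon visited and ≠ parent → cycle
Cycle: Jon – Eli – Ava – Kai – Jon.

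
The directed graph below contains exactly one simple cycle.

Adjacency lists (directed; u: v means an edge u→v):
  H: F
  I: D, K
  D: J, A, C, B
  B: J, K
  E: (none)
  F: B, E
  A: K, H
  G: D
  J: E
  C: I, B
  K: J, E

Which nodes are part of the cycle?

C, D, I

DFS with gray/black marking from D:
D gray
  J gray
    E gray
    E black
  J black
  A gray
    K gray
      K→J: J black — skip
      K→E: E black — skip
    K black
    H gray
      F gray
        B gray
          B→J: J black — skip
          B→K: K black — skip
        B black
        F→E: E black — skip
      F black
    H black
  A black
  C gray
    I gray
      I→D: D is gray → back edge
Back edge closes the cycle D → C → I → D; its vertices are {C, D, I}.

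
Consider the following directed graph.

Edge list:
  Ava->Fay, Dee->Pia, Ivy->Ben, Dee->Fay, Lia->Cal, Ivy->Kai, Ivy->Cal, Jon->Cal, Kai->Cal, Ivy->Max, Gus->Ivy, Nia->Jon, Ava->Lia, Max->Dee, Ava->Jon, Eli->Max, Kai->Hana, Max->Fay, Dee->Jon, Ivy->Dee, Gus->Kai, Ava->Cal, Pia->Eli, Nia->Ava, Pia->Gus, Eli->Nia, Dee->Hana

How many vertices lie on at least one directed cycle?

6

A vertex is on a directed cycle iff it belongs to a strongly connected component of size ≥ 2 (or has a self-loop).
The vertices on cycles are {Dee, Eli, Gus, Ivy, Max, Pia} — 6 in total.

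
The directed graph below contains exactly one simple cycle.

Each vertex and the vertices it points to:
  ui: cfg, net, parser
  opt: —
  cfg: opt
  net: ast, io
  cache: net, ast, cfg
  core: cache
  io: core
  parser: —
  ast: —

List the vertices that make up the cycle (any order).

DFS with gray/black marking from net:
net gray
  ast gray
  ast black
  io gray
    core gray
      cache gray
        cache→net: net is gray → back edge
Back edge closes the cycle net → io → core → cache → net; its vertices are {io, net, core, cache}.

io, net, core, cache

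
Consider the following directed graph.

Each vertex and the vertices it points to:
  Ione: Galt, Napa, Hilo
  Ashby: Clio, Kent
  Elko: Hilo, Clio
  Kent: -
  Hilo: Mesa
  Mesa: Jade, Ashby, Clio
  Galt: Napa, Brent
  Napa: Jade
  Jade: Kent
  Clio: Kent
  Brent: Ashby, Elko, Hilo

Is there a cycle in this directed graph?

No

DFS with white/gray/black marking, starting from Brent:
Brent gray
  Ashby gray
    Clio gray
      Kent gray
      Kent black
    Clio black
    Ashby→Kent: Kent black — skip
  Ashby black
  Elko gray
    Hilo gray
      Mesa gray
        Jade gray
          Jade→Kent: Kent black — skip
        Jade black
        Mesa→Ashby: Ashby black — skip
        Mesa→Clio: Clio black — skip
      Mesa black
    Hilo black
    Elko→Clio: Clio black — skip
  Elko black
  Brent→Hilo: Hilo black — skip
Brent black
Ione gray
  Galt gray
    Napa gray
      Napa→Jade: Jade black — skip
    Napa black
    Galt→Brent: Brent black — skip
  Galt black
  Ione→Napa: Napa black — skip
  Ione→Hilo: Hilo black — skip
Ione black
Every edge goes to a white or black vertex — no back edge, so the graph is acyclic.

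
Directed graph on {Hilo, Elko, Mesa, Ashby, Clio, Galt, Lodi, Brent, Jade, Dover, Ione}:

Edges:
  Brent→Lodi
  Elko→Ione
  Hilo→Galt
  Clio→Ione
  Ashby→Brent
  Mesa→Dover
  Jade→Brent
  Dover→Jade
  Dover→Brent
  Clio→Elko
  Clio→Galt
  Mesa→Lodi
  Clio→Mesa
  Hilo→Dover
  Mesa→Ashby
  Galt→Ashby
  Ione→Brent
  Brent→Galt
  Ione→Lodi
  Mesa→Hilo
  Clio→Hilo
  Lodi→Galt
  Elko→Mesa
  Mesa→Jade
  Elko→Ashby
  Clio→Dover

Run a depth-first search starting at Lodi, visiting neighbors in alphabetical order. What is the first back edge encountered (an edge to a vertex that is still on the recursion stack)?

Brent->Galt

DFS from Lodi (visiting neighbors in alphabetical order); mark gray on enter, black on exit:
Lodi gray
  Galt gray
    Ashby gray
      Brent gray
        Brent→Galt: Galt is gray → back edge
First back edge: Brent → Galt.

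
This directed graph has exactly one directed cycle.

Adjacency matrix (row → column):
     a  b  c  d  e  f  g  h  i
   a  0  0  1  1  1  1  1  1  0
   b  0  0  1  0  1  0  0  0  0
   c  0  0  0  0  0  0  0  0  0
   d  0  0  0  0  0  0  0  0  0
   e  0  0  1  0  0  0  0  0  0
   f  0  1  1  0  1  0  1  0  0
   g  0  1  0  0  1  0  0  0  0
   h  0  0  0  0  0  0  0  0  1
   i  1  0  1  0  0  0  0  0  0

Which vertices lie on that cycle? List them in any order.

DFS with gray/black marking from h:
h gray
  i gray
    a gray
      c gray
      c black
      g gray
        b gray
          e gray
            e→c: c black — skip
          e black
          b→c: c black — skip
        b black
        g→e: e black — skip
      g black
      a→h: h is gray → back edge
Back edge closes the cycle h → i → a → h; its vertices are {a, h, i}.

a, h, i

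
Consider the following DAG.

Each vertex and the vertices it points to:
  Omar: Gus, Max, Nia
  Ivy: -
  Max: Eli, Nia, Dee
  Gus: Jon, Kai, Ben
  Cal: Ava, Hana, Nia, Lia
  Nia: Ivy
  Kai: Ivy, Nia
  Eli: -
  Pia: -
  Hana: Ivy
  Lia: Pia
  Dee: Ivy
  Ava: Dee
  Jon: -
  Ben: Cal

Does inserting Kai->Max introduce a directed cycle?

Adding Kai→Max creates a cycle iff Max can already reach Kai.
Explore from Max: no path reaches Kai. The graph stays acyclic.

No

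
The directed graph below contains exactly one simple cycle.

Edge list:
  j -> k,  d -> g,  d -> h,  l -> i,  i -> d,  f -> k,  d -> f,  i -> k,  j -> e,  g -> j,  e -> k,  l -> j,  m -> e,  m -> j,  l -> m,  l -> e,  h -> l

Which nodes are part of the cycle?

d, h, i, l

DFS with gray/black marking from d:
d gray
  g gray
    j gray
      k gray
      k black
      e gray
        e→k: k black — skip
      e black
    j black
  g black
  f gray
    f→k: k black — skip
  f black
  h gray
    l gray
      l→e: e black — skip
      l→j: j black — skip
      m gray
        m→e: e black — skip
        m→j: j black — skip
      m black
      i gray
        i→k: k black — skip
        i→d: d is gray → back edge
Back edge closes the cycle d → h → l → i → d; its vertices are {d, h, i, l}.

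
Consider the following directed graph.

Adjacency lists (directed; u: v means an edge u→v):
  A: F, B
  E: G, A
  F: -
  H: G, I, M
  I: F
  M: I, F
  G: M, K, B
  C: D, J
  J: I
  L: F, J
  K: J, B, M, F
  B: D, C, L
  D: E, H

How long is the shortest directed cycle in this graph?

For each vertex v, BFS finds the shortest path from v back to v.
The shortest such closed walk is D → E → G → B → D, length 4.

4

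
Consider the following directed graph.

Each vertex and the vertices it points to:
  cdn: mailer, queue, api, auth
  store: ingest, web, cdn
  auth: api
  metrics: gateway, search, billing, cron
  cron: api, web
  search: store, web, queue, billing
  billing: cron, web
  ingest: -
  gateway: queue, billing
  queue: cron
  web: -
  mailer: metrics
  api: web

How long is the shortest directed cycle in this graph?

For each vertex v, BFS finds the shortest path from v back to v.
The shortest such closed walk is metrics → search → store → cdn → mailer → metrics, length 5.

5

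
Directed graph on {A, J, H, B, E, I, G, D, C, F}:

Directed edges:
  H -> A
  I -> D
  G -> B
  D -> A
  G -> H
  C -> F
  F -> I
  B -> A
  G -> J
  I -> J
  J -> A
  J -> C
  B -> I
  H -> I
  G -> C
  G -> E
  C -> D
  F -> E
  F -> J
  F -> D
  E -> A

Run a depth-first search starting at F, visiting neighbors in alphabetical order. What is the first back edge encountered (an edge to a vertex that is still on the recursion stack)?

C->F

DFS from F (visiting neighbors in alphabetical order); mark gray on enter, black on exit:
F gray
  D gray
    A gray
    A black
  D black
  E gray
    E→A: A black — skip
  E black
  I gray
    I→D: D black — skip
    J gray
      J→A: A black — skip
      C gray
        C→D: D black — skip
        C→F: F is gray → back edge
First back edge: C → F.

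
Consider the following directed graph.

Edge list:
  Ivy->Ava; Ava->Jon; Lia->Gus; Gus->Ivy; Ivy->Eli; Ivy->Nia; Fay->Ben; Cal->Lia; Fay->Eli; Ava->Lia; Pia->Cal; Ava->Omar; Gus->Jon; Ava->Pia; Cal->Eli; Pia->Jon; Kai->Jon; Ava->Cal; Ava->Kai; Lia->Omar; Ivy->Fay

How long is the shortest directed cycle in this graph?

4

For each vertex v, BFS finds the shortest path from v back to v.
The shortest such closed walk is Ivy → Ava → Lia → Gus → Ivy, length 4.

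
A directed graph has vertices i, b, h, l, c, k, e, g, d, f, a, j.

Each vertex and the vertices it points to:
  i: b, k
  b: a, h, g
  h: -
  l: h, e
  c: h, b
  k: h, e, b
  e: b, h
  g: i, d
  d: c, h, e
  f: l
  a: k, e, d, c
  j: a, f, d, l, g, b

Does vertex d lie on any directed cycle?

Yes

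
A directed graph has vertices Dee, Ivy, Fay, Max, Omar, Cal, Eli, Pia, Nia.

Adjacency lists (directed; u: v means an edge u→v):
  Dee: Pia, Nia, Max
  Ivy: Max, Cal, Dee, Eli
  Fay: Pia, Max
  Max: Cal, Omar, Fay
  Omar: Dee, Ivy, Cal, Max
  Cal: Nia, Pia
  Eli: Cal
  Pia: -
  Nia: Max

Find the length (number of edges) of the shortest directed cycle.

2

For each vertex v, BFS finds the shortest path from v back to v.
The shortest such closed walk is Omar → Max → Omar, length 2.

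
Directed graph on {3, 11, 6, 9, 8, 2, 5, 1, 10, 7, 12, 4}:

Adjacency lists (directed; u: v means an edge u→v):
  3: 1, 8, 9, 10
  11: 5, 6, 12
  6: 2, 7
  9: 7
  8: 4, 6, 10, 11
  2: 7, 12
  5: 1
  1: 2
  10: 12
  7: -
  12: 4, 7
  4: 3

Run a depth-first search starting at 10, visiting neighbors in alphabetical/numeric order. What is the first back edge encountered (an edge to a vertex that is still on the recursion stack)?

2->12

DFS from 10 (visiting neighbors in alphabetical/numeric order); mark gray on enter, black on exit:
10 gray
  12 gray
    4 gray
      3 gray
        1 gray
          2 gray
            7 gray
            7 black
            2→12: 12 is gray → back edge
First back edge: 2 → 12.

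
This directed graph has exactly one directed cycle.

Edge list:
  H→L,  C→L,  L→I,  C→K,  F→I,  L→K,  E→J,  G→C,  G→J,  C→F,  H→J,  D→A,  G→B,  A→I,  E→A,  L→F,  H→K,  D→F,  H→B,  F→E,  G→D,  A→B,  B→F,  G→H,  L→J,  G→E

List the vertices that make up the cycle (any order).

DFS with gray/black marking from E:
E gray
  A gray
    B gray
      F gray
        I gray
        I black
        F→E: E is gray → back edge
Back edge closes the cycle E → A → B → F → E; its vertices are {A, B, E, F}.

A, B, E, F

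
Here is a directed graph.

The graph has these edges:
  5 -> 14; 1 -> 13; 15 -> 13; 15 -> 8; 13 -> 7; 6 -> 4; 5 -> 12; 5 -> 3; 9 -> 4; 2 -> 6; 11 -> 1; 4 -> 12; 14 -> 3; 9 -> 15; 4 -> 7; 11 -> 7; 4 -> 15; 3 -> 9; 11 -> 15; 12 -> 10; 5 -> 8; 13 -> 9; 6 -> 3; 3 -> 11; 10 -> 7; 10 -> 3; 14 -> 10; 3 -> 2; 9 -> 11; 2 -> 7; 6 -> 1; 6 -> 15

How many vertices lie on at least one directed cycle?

11

A vertex is on a directed cycle iff it belongs to a strongly connected component of size ≥ 2 (or has a self-loop).
The vertices on cycles are {1, 2, 3, 4, 6, 9, 10, 11, 12, 13, 15} — 11 in total.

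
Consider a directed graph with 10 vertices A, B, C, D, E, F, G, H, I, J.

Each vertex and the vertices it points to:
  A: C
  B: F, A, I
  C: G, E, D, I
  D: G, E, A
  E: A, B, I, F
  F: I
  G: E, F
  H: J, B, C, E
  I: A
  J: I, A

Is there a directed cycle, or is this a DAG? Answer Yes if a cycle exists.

DFS with white/gray/black marking, starting from A:
A gray
  C gray
    G gray
      E gray
        E→A: A is gray → back edge
Back edge found, so a cycle exists: A → C → G → E → A.

Yes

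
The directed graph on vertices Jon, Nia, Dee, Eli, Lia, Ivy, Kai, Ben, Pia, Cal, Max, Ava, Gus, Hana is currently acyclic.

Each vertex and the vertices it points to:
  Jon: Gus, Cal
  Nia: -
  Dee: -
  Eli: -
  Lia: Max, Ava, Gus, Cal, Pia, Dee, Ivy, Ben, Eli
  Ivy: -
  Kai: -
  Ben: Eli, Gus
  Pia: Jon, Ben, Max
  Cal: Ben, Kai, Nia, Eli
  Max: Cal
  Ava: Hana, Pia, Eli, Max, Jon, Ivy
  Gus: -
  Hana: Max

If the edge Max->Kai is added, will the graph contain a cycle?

Adding Max→Kai creates a cycle iff Kai can already reach Max.
Explore from Kai: no path reaches Max. The graph stays acyclic.

No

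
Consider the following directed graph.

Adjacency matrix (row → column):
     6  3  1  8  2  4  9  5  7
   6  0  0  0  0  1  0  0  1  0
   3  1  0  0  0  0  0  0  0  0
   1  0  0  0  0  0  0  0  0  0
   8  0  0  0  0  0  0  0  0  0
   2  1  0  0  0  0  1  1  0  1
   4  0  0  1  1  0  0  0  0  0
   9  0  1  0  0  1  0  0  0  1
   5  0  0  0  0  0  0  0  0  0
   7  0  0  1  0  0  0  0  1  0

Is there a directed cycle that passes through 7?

7 lies on a cycle iff there is a path from 7 back to itself.
Exploring from 7, it never reaches itself; equivalently, its strongly connected component is a singleton.

No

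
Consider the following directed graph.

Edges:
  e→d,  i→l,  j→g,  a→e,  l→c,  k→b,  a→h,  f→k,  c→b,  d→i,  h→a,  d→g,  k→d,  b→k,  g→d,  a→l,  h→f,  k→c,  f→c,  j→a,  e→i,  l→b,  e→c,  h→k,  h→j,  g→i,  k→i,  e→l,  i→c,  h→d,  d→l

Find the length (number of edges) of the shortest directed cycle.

2

For each vertex v, BFS finds the shortest path from v back to v.
The shortest such closed walk is h → a → h, length 2.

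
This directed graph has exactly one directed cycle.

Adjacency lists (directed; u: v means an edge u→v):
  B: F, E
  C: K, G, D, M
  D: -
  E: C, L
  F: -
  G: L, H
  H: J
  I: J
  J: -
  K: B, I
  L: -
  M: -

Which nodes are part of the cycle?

DFS with gray/black marking from C:
C gray
  K gray
    B gray
      F gray
      F black
      E gray
        E→C: C is gray → back edge
Back edge closes the cycle C → K → B → E → C; its vertices are {B, C, E, K}.

B, C, E, K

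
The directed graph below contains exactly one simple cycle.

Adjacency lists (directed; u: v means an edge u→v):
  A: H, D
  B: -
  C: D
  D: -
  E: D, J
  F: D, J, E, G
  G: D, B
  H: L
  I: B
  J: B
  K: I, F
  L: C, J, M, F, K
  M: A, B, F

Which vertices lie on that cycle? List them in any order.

DFS with gray/black marking from L:
L gray
  C gray
    D gray
    D black
  C black
  J gray
    B gray
    B black
  J black
  M gray
    A gray
      H gray
        H→L: L is gray → back edge
Back edge closes the cycle L → M → A → H → L; its vertices are {A, H, L, M}.

A, H, L, M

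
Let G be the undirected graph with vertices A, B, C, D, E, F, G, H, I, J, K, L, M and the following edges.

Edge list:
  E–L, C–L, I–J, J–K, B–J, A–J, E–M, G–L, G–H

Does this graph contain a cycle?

No

DFS, tracking each vertex's parent; an edge to a visited non-parent vertex closes a cycle.
Start from J:
visit J (parent –)
  visit I (parent J)
    I–J: parent, skip
  visit K (parent J)
    K–J: parent, skip
  visit A (parent J)
    A–J: parent, skip
  visit B (parent J)
    B–J: parent, skip
visit C (parent –)
  visit L (parent C)
    visit G (parent L)
      G–L: parent, skip
      visit H (parent G)
        H–G: parent, skip
    visit E (parent L)
      visit M (parent E)
        M–E: parent, skip
      E–L: parent, skip
    L–C: parent, skip
visit D (parent –)
visit F (parent –)
No non-parent visited neighbor found — the graph is a forest.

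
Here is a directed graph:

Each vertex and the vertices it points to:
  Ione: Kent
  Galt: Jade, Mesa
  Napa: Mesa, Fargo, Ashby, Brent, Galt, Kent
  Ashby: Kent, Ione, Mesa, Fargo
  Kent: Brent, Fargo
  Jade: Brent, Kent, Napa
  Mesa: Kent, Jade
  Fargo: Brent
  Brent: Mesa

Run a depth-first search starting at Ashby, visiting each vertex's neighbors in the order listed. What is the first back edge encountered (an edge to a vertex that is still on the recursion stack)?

DFS from Ashby (visiting each vertex's neighbors in the order listed); mark gray on enter, black on exit:
Ashby gray
  Kent gray
    Brent gray
      Mesa gray
        Mesa→Kent: Kent is gray → back edge
First back edge: Mesa → Kent.

Mesa→Kent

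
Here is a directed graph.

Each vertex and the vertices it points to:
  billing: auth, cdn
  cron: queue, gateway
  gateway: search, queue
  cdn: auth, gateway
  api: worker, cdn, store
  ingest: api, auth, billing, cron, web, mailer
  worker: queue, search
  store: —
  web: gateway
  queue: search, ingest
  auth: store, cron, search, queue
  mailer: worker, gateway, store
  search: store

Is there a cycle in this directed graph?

DFS with white/gray/black marking, starting from search:
search gray
  store gray
  store black
search black
billing gray
  auth gray
    auth→store: store black — skip
    cron gray
      queue gray
        queue→search: search black — skip
        ingest gray
          api gray
            worker gray
              worker→queue: queue is gray → back edge
Back edge found, so a cycle exists: queue → ingest → api → worker → queue.

Yes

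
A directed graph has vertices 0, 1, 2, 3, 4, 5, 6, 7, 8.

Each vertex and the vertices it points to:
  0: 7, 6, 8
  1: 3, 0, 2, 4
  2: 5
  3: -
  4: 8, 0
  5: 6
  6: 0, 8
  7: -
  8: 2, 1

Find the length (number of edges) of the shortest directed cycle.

For each vertex v, BFS finds the shortest path from v back to v.
The shortest such closed walk is 0 → 6 → 0, length 2.

2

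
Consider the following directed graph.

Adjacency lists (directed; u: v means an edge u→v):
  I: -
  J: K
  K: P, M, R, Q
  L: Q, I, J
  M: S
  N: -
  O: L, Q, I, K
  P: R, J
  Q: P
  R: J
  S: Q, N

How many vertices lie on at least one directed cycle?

7

A vertex is on a directed cycle iff it belongs to a strongly connected component of size ≥ 2 (or has a self-loop).
The vertices on cycles are {J, K, M, P, Q, R, S} — 7 in total.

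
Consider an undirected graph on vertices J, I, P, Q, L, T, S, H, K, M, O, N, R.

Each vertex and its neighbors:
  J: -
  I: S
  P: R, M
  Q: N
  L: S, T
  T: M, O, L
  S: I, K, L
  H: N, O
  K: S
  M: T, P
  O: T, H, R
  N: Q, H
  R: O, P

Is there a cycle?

Yes

DFS, tracking each vertex's parent; an edge to a visited non-parent vertex closes a cycle.
Start from J:
visit J (parent –)
visit I (parent –)
  visit S (parent I)
    S–I: parent, skip
    visit K (parent S)
      K–S: parent, skip
    visit L (parent S)
      L–S: parent, skip
      visit T (parent L)
        visit M (parent T)
          M–T: parent, skip
          visit P (parent M)
            visit R (parent P)
              visit O (parent R)
                O–T: T visited and ≠ parent → cycle
Cycle: T – M – P – R – O – T.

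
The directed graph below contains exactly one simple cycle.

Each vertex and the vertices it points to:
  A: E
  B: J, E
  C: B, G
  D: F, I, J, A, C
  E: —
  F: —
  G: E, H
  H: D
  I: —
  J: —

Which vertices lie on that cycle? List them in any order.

DFS with gray/black marking from D:
D gray
  F gray
  F black
  I gray
  I black
  J gray
  J black
  A gray
    E gray
    E black
  A black
  C gray
    B gray
      B→J: J black — skip
      B→E: E black — skip
    B black
    G gray
      G→E: E black — skip
      H gray
        H→D: D is gray → back edge
Back edge closes the cycle D → C → G → H → D; its vertices are {C, D, G, H}.

C, D, G, H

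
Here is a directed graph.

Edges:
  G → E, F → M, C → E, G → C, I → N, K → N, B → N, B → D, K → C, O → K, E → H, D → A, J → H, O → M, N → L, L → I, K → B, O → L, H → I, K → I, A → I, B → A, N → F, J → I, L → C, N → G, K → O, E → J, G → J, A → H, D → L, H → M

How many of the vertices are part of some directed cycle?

A vertex is on a directed cycle iff it belongs to a strongly connected component of size ≥ 2 (or has a self-loop).
The vertices on cycles are {C, E, G, H, I, J, K, L, N, O} — 10 in total.

10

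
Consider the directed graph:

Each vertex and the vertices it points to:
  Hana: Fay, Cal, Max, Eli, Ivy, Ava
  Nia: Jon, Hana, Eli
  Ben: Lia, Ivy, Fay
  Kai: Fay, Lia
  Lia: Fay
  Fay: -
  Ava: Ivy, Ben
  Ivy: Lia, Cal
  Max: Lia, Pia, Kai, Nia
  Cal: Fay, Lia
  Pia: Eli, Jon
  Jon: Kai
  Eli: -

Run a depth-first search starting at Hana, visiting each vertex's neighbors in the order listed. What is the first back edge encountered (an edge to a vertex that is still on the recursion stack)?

DFS from Hana (visiting each vertex's neighbors in the order listed); mark gray on enter, black on exit:
Hana gray
  Fay gray
  Fay black
  Cal gray
    Cal→Fay: Fay black — skip
    Lia gray
      Lia→Fay: Fay black — skip
    Lia black
  Cal black
  Max gray
    Max→Lia: Lia black — skip
    Pia gray
      Eli gray
      Eli black
      Jon gray
        Kai gray
          Kai→Fay: Fay black — skip
          Kai→Lia: Lia black — skip
        Kai black
      Jon black
    Pia black
    Max→Kai: Kai black — skip
    Nia gray
      Nia→Jon: Jon black — skip
      Nia→Hana: Hana is gray → back edge
First back edge: Nia → Hana.

Nia->Hana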